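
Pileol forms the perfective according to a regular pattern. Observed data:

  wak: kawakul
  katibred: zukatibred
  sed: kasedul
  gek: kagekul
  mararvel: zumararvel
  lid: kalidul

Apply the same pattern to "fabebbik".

zufabebbik

"fabebbik" has 3 vowels. The stems with 3 vowels (mararvel → zumararvel, katibred → zukatibred) add the prefix zu-.
The other pattern: stems with 1 vowel add ka- … -ul around the stem.
So fabebbik → zufabebbik.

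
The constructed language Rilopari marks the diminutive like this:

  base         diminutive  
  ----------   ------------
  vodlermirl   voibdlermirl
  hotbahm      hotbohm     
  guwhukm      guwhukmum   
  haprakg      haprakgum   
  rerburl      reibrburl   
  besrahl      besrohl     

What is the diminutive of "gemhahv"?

gemhohv

rerburl and besrahl both end in -l yet inflect differently (reibrburl, besrohl), so the final letter is not what conditions the rule; the second-to-last letter is.
"gemhahv" has second-to-last letter 'h'. The stems whose second-to-last letter is 'h' (besrahl → besrohl, hotbahm → hotbohm) change the last vowel to 'o'.
So gemhahv → gemhohv.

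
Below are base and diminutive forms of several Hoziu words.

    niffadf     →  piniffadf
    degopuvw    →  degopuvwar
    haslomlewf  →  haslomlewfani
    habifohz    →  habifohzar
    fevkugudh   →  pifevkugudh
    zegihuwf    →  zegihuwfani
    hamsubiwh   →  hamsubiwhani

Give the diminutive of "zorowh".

hamsubiwh and fevkugudh both end in -h yet inflect differently (hamsubiwhani, pifevkugudh), so the final letter is not what conditions the rule; the second-to-last letter is.
"zorowh" has second-to-last letter 'w'. The stems whose second-to-last letter is 'w' (zegihuwf → zegihuwfani, haslomlewf → haslomlewfani, hamsubiwh → hamsubiwhani) add -ani.
So zorowh → zorowhani.

zorowhani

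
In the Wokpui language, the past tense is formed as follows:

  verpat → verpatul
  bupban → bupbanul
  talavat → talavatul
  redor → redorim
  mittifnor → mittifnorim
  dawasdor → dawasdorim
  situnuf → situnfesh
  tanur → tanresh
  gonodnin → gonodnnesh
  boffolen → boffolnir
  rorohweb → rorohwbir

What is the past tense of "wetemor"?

wetemorim

"wetemor" has last vowel 'o'. The stems whose last vowel is 'o' (redor → redorim, mittifnor → mittifnorim, dawasdor → dawasdorim) add -im.
The other patterns: stems whose last vowel is 'a' add -ul; stems whose last vowel is 'i' or 'u' delete the last vowel and add -esh; stems whose last vowel is 'e' delete the last vowel and add -ir.
So wetemor → wetemorim.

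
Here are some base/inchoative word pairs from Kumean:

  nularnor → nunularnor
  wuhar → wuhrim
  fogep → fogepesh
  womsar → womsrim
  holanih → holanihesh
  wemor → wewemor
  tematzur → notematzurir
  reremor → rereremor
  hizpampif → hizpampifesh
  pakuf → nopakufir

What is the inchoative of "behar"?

behrim

"behar" has last vowel 'a'. The stems whose last vowel is 'a' (womsar → womsrim, wuhar → wuhrim) delete the last vowel and add -im.
So behar → behrim.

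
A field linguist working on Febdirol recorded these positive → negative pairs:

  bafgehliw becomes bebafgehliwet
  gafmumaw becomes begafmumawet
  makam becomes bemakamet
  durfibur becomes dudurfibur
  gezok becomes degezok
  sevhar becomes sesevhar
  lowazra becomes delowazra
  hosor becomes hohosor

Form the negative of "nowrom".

"nowrom" ends in -m. The one such stem in the data (makam → bemakamet) adds be- … -et around the stem, so the same rule applies.
The other patterns: stems ending in -a or -k add the prefix de-; stems ending in -r repeat the first consonant+vowel as a prefix.
So nowrom → benowromet.

benowromet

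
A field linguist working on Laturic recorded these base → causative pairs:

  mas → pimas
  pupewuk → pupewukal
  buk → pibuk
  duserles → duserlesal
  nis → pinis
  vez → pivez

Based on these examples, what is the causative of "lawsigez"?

duserles and nis both end in -s yet inflect differently (duserlesal, pinis), so the final letter is not what conditions the rule; the number of vowels is.
"lawsigez" has 3 vowels. The stems with 3 vowels (pupewuk → pupewukal, duserles → duserlesal) add -al.
The other pattern: stems with 1 vowel add the prefix pi-.
So lawsigez → lawsigezal.

lawsigezal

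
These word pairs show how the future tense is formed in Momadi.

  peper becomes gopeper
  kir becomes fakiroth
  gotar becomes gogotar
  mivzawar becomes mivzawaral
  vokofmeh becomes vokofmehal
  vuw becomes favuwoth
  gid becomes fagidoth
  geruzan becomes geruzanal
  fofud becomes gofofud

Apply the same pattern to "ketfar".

kir and gotar both end in -r yet inflect differently (fakiroth, gogotar), so the final letter is not what conditions the rule; the number of vowels is.
"ketfar" has 2 vowels. The stems with 2 vowels (gotar → gogotar, peper → gopeper, fofud → gofofud) add the prefix go-.
So ketfar → goketfar.

goketfar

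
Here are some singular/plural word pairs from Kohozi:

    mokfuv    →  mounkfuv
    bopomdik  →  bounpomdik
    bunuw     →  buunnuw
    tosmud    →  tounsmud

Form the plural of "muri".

Every pair shown (mokfuv → mounkfuv, bopomdik → bounpomdik, bunuw → buunnuw, …) follows the same rule: insert -un- after the first vowel.
So muri → muunri.

muunri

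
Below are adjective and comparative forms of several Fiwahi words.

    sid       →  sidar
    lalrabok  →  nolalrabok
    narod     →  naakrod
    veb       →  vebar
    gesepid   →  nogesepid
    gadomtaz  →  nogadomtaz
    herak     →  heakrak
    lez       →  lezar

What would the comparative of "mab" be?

"mab" has 1 vowel. The stems with 1 vowel (sid → sidar, veb → vebar, lez → lezar) add -ar.
The other patterns: stems with 2 vowels insert -ak- after the first vowel; stems with 3 vowels add the prefix no-.
So mab → mabar.

mabar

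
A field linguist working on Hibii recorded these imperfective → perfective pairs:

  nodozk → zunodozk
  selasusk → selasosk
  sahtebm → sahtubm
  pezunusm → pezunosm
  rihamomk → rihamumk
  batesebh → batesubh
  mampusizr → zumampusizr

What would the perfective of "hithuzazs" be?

selasusk and nodozk both end in -k yet inflect differently (selasosk, zunodozk), so the final letter is not what conditions the rule; the second-to-last letter is.
"hithuzazs" has second-to-last letter 'z'. The stems whose second-to-last letter is 'z' (nodozk → zunodozk, mampusizr → zumampusizr) add the prefix zu-.
The other patterns: stems whose second-to-last letter is 's' change the last vowel to 'o'; stems whose second-to-last letter is 'b' or 'm' change the last vowel to 'u'.
So hithuzazs → zuhithuzazs.

zuhithuzazs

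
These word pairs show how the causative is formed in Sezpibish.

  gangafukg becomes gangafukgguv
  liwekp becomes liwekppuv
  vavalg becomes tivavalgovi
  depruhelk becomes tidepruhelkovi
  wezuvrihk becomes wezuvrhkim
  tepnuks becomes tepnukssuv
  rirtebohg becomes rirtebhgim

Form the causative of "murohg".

"murohg" has second-to-last letter 'h'. The stems whose second-to-last letter is 'h' (rirtebohg → rirtebhgim, wezuvrihk → wezuvrhkim) delete the last vowel and add -im.
The other patterns: stems whose second-to-last letter is 'k' double the final consonant and add -uv; stems whose second-to-last letter is 'l' add ti- … -ovi around the stem.
So murohg → murhgim.

murhgim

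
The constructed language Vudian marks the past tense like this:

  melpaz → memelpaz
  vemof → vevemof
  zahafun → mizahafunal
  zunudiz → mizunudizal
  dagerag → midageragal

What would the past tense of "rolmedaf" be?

mirolmedafal

melpaz and zunudiz both end in -z yet inflect differently (memelpaz, mizunudizal), so the final letter is not what conditions the rule; the number of vowels is.
"rolmedaf" has 3 vowels. The stems with 3 vowels (zahafun → mizahafunal, zunudiz → mizunudizal, dagerag → midageragal) add mi- … -al around the stem.
So rolmedaf → mirolmedafal.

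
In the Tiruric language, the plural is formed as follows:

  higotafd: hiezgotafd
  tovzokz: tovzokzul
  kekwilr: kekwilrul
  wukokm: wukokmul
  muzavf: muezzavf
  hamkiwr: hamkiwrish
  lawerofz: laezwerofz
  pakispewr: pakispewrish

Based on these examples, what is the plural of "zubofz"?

kekwilr and hamkiwr both end in -r yet inflect differently (kekwilrul, hamkiwrish), so the final letter is not what conditions the rule; the second-to-last letter is.
"zubofz" has second-to-last letter 'f'. The stems whose second-to-last letter is 'f' (higotafd → hiezgotafd, lawerofz → laezwerofz) insert -ez- after the first vowel.
The other patterns: stems whose second-to-last letter is 'k' or 'l' add -ul; stems whose second-to-last letter is 'w' add -ish.
So zubofz → zuezbofz.

zuezbofz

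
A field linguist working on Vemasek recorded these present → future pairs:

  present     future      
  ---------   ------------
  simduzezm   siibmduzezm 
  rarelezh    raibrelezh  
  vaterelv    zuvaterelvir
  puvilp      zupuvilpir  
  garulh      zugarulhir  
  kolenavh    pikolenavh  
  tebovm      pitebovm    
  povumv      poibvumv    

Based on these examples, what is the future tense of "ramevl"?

piramevl

kolenavh and garulh both end in -h yet inflect differently (pikolenavh, zugarulhir), so the final letter is not what conditions the rule; the second-to-last letter is.
"ramevl" has second-to-last letter 'v'. The stems whose second-to-last letter is 'v' (kolenavh → pikolenavh, tebovm → pitebovm) add the prefix pi-.
So ramevl → piramevl.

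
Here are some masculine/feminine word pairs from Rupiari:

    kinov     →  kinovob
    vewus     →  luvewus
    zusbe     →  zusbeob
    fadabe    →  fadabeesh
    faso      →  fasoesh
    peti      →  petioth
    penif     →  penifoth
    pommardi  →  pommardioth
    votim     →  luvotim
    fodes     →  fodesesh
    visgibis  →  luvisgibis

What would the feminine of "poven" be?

povenoth

"poven" begins with p-. The stems beginning with p- (penif → penifoth, pommardi → pommardioth, peti → petioth) add -oth.
The other patterns: stems beginning with f- add -esh; stems beginning with v- add the prefix lu-; stems beginning with k- or z- add -ob.
So poven → povenoth.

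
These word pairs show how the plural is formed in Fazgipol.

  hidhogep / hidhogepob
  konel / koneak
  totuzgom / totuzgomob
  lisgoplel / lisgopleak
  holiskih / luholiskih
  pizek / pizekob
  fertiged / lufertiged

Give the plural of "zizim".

"zizim" ends in -m. The one such stem in the data (totuzgom → totuzgomob) adds -ob, so the same rule applies.
So zizim → zizimob.

zizimob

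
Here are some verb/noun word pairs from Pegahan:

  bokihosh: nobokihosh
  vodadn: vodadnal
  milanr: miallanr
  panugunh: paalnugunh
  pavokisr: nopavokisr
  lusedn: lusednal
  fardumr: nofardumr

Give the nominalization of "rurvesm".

milanr and pavokisr both end in -r yet inflect differently (miallanr, nopavokisr), so the final letter is not what conditions the rule; the second-to-last letter is.
"rurvesm" has second-to-last letter 's'. The stems whose second-to-last letter is 's' (pavokisr → nopavokisr, bokihosh → nobokihosh) add the prefix no-.
The other patterns: stems whose second-to-last letter is 'd' add -al; stems whose second-to-last letter is 'n' insert -al- after the first vowel.
So rurvesm → norurvesm.

norurvesm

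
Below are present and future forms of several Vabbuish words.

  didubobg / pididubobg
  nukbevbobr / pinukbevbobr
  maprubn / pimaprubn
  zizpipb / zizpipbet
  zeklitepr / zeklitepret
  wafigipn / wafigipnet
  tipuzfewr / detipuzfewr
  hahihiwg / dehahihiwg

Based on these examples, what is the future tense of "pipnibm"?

nukbevbobr and zeklitepr both end in -r yet inflect differently (pinukbevbobr, zeklitepret), so the final letter is not what conditions the rule; the second-to-last letter is.
"pipnibm" has second-to-last letter 'b'. The stems whose second-to-last letter is 'b' (didubobg → pididubobg, nukbevbobr → pinukbevbobr, maprubn → pimaprubn) add the prefix pi-.
The other patterns: stems whose second-to-last letter is 'p' add -et; stems whose second-to-last letter is 'w' add the prefix de-.
So pipnibm → pipipnibm.

pipipnibm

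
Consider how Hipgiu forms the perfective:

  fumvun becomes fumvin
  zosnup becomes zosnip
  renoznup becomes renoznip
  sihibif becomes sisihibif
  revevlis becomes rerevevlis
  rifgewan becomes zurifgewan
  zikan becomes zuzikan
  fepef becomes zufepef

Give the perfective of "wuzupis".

"wuzupis" has last vowel 'i'. The stems whose last vowel is 'i' (sihibif → sisihibif, revevlis → rerevevlis) repeat the first consonant+vowel as a prefix.
The other patterns: stems whose last vowel is 'u' change the last vowel to 'i'; stems whose last vowel is 'a' or 'e' add the prefix zu-.
So wuzupis → wuwuzupis.

wuwuzupis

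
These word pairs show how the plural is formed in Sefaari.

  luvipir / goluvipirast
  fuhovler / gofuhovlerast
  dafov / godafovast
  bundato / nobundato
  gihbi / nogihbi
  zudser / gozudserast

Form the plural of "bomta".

nobomta

bundato and dafov both have last vowel 'o' yet inflect differently (nobundato, godafovast), so the last vowel is not what conditions the rule; whether the stem ends in a vowel or a consonant is.
"bomta" ends in a vowel. The stems ending in a vowel (gihbi → nogihbi, bundato → nobundato) add the prefix no-.
The other pattern: stems ending in a consonant add go- … -ast around the stem.
So bomta → nobomta.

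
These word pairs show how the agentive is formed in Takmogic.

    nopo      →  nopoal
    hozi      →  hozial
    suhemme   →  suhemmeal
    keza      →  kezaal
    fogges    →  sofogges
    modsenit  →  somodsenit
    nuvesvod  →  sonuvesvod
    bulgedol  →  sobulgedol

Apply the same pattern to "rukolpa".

suhemme and fogges both have last vowel 'e' yet inflect differently (suhemmeal, sofogges), so the last vowel is not what conditions the rule; whether the stem ends in a vowel or a consonant is.
"rukolpa" ends in a vowel. The stems ending in a vowel (nopo → nopoal, hozi → hozial, suhemme → suhemmeal) add -al.
So rukolpa → rukolpaal.

rukolpaal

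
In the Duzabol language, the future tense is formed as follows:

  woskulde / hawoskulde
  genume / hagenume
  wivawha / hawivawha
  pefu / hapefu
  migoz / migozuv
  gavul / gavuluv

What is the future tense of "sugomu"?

hasugomu

pefu and gavul both have last vowel 'u' yet inflect differently (hapefu, gavuluv), so the last vowel is not what conditions the rule; whether the stem ends in a vowel or a consonant is.
"sugomu" ends in a vowel. The stems ending in a vowel (woskulde → hawoskulde, genume → hagenume, wivawha → hawivawha) add the prefix ha-.
The other pattern: stems ending in a consonant add -uv.
So sugomu → hasugomu.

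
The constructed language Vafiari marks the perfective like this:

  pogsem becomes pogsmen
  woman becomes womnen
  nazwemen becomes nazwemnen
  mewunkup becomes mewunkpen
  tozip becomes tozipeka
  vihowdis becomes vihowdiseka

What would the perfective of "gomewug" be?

"gomewug" has last vowel 'u'. The one such stem in the data (mewunkup → mewunkpen) deletes the last vowel and adds -en (as do nazwemen, pogsem), so the same rule applies.
The other pattern: stems whose last vowel is 'i' add -eka.
So gomewug → gomewgen.

gomewgen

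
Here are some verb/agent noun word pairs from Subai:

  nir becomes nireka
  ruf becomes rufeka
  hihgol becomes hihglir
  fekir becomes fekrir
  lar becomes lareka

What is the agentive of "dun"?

lar and fekir both end in -r yet inflect differently (lareka, fekrir), so the final letter is not what conditions the rule; the number of vowels is.
"dun" has 1 vowel. The stems with 1 vowel (lar → lareka, nir → nireka, ruf → rufeka) add -eka.
So dun → duneka.

duneka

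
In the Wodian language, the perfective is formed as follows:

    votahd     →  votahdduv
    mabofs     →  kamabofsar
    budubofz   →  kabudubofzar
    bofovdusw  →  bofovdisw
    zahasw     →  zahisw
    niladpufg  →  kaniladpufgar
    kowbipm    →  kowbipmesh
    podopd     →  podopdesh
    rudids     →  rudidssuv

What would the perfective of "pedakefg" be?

kapedakefgar

mabofs and rudids both end in -s yet inflect differently (kamabofsar, rudidssuv), so the final letter is not what conditions the rule; the second-to-last letter is.
"pedakefg" has second-to-last letter 'f'. The stems whose second-to-last letter is 'f' (niladpufg → kaniladpufgar, budubofz → kabudubofzar, mabofs → kamabofsar) add ka- … -ar around the stem.
So pedakefg → kapedakefgar.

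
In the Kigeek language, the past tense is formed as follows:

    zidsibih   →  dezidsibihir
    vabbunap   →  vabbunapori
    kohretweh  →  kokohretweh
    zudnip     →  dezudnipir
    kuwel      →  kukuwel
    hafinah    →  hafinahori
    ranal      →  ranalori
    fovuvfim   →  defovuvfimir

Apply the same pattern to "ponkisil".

vabbunap and zudnip both end in -p yet inflect differently (vabbunapori, dezudnipir), so the final letter is not what conditions the rule; the last vowel is.
"ponkisil" has last vowel 'i'. The stems whose last vowel is 'i' (zudnip → dezudnipir, fovuvfim → defovuvfimir, zidsibih → dezidsibihir) add de- … -ir around the stem.
The other patterns: stems whose last vowel is 'a' add -ori; stems whose last vowel is 'e' repeat the first consonant+vowel as a prefix.
So ponkisil → deponkisilir.

deponkisilir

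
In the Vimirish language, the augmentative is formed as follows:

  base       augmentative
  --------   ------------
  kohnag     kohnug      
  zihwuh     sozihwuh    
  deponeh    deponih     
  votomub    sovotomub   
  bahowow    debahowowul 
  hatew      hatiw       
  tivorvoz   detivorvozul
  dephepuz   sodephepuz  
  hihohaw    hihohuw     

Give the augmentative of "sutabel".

deponeh and zihwuh both end in -h yet inflect differently (deponih, sozihwuh), so the final letter is not what conditions the rule; the last vowel is.
"sutabel" has last vowel 'e'. The stems whose last vowel is 'e' (hatew → hatiw, deponeh → deponih) change the last vowel to 'i'.
The other patterns: stems whose last vowel is 'u' add the prefix so-; stems whose last vowel is 'a' change the last vowel to 'u'; stems whose last vowel is 'o' add de- … -ul around the stem.
So sutabel → sutabil.

sutabil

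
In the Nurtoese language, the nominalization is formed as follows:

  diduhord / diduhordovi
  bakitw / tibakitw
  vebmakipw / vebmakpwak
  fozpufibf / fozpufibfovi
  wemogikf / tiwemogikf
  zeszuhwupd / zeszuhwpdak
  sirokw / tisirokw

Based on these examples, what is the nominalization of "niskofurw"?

zeszuhwupd and diduhord both end in -d yet inflect differently (zeszuhwpdak, diduhordovi), so the final letter is not what conditions the rule; the second-to-last letter is.
"niskofurw" has second-to-last letter 'r'. The one such stem in the data (diduhord → diduhordovi) adds -ovi, so the same rule applies.
The other patterns: stems whose second-to-last letter is 'p' delete the last vowel and add -ak; stems whose second-to-last letter is 'k' or 't' add the prefix ti-.
So niskofurw → niskofurwovi.

niskofurwovi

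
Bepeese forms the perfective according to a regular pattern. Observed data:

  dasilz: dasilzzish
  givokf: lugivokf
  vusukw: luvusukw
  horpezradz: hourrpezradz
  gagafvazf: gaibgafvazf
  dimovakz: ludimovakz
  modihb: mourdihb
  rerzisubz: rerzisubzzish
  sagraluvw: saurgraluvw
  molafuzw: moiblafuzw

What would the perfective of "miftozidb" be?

"miftozidb" has second-to-last letter 'd'. The one such stem in the data (horpezradz → hourrpezradz) inserts -ur- after the first vowel (as do sagraluvw, modihb), so the same rule applies.
The other patterns: stems whose second-to-last letter is 'b' or 'l' double the final consonant and add -ish; stems whose second-to-last letter is 'k' add the prefix lu-; stems whose second-to-last letter is 'z' insert -ib- after the first vowel.
So miftozidb → miurftozidb.

miurftozidb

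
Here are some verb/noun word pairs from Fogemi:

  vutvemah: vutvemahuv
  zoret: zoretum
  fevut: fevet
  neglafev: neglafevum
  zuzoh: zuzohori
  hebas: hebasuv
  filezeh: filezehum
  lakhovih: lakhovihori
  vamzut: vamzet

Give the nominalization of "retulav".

"retulav" has last vowel 'a'. The stems whose last vowel is 'a' (vutvemah → vutvemahuv, hebas → hebasuv) add -uv.
So retulav → retulavuv.

retulavuv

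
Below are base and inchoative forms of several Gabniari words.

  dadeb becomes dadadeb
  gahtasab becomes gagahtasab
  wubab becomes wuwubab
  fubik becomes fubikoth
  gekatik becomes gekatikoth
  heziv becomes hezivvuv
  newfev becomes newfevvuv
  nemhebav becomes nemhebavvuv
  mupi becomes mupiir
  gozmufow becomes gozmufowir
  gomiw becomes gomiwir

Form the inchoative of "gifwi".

fubik and heziv both have last vowel 'i' yet inflect differently (fubikoth, hezivvuv), so the last vowel is not what conditions the rule; the final letter is.
"gifwi" ends in -i. The one such stem in the data (mupi → mupiir) adds -ir, so the same rule applies.
So gifwi → gifwiir.

gifwiir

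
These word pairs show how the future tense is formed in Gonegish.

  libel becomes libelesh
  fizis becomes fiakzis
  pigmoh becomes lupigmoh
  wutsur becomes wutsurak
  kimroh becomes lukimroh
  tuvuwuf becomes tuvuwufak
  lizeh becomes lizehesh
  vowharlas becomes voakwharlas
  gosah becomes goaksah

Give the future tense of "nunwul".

nunwulak

kimroh and lizeh both end in -h yet inflect differently (lukimroh, lizehesh), so the final letter is not what conditions the rule; the last vowel is.
"nunwul" has last vowel 'u'. The stems whose last vowel is 'u' (tuvuwuf → tuvuwufak, wutsur → wutsurak) add -ak.
So nunwul → nunwulak.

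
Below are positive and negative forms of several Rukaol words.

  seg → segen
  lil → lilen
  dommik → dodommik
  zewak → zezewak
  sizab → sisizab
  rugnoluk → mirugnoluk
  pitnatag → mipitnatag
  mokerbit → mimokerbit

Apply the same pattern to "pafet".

"pafet" has 2 vowels. The stems with 2 vowels (dommik → dodommik, zewak → zezewak, sizab → sisizab) repeat the first consonant+vowel as a prefix.
So pafet → papafet.

papafet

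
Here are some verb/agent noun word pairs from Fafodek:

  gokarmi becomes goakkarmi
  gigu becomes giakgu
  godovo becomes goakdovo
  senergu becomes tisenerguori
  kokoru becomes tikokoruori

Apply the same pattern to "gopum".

goakpum

"gopum" begins with g-. The stems beginning with g- (gokarmi → goakkarmi, gigu → giakgu, godovo → goakdovo) insert -ak- after the first vowel.
So gopum → goakpum.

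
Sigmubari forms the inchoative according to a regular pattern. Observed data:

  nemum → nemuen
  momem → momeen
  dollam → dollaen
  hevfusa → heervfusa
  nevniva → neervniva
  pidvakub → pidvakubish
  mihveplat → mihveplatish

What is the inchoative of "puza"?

dollam and hevfusa both have last vowel 'a' yet inflect differently (dollaen, heervfusa), so the last vowel is not what conditions the rule; the final letter is.
"puza" ends in -a. The stems ending in -a (hevfusa → heervfusa, nevniva → neervniva) insert -er- after the first vowel.
So puza → puerza.

puerza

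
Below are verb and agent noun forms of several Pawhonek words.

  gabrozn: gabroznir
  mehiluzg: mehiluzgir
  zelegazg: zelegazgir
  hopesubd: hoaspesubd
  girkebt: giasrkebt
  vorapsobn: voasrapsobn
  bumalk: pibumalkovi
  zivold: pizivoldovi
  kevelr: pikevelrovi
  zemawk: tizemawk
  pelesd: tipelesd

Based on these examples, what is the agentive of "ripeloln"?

gabrozn and vorapsobn both end in -n yet inflect differently (gabroznir, voasrapsobn), so the final letter is not what conditions the rule; the second-to-last letter is.
"ripeloln" has second-to-last letter 'l'. The stems whose second-to-last letter is 'l' (bumalk → pibumalkovi, zivold → pizivoldovi, kevelr → pikevelrovi) add pi- … -ovi around the stem.
The other patterns: stems whose second-to-last letter is 'z' add -ir; stems whose second-to-last letter is 'b' insert -as- after the first vowel; stems whose second-to-last letter is 's' or 'w' add the prefix ti-.
So ripeloln → piripelolnovi.

piripelolnovi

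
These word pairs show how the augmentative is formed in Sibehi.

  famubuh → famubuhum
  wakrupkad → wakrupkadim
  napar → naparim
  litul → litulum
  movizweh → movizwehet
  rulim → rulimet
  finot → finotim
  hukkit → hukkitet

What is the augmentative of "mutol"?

"mutol" has last vowel 'o'. The one such stem in the data (finot → finotim) adds -im, so the same rule applies.
The other patterns: stems whose last vowel is 'e' or 'i' add -et; stems whose last vowel is 'u' add -um.
So mutol → mutolim.

mutolim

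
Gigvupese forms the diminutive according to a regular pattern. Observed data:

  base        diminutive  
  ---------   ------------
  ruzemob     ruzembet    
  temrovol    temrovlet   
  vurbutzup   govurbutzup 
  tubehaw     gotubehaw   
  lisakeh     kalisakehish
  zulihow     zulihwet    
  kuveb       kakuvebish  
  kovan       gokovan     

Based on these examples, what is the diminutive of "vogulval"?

ruzemob and kuveb both end in -b yet inflect differently (ruzembet, kakuvebish), so the final letter is not what conditions the rule; the last vowel is.
"vogulval" has last vowel 'a'. The stems whose last vowel is 'a' (tubehaw → gotubehaw, kovan → gokovan) add the prefix go-.
The other patterns: stems whose last vowel is 'o' delete the last vowel and add -et; stems whose last vowel is 'e' add ka- … -ish around the stem.
So vogulval → govogulval.

govogulval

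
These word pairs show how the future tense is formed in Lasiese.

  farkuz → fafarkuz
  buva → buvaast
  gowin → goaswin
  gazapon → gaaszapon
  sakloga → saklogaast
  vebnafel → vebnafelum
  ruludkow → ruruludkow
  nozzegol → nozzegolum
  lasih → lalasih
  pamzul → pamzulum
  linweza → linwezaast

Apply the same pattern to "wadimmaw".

nozzegol and gazapon both have last vowel 'o' yet inflect differently (nozzegolum, gaaszapon), so the last vowel is not what conditions the rule; the final letter is.
"wadimmaw" ends in -w. The one such stem in the data (ruludkow → ruruludkow) repeats the first consonant+vowel as a prefix (as do farkuz, lasih), so the same rule applies.
The other patterns: stems ending in -l add -um; stems ending in -a add -ast; stems ending in -n insert -as- after the first vowel.
So wadimmaw → wawadimmaw.

wawadimmaw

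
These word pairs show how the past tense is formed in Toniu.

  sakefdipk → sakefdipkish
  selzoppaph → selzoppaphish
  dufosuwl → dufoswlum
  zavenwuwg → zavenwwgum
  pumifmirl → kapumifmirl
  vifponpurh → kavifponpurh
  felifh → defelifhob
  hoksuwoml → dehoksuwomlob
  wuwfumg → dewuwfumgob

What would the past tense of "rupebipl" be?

dufosuwl and pumifmirl both end in -l yet inflect differently (dufoswlum, kapumifmirl), so the final letter is not what conditions the rule; the second-to-last letter is.
"rupebipl" has second-to-last letter 'p'. The stems whose second-to-last letter is 'p' (sakefdipk → sakefdipkish, selzoppaph → selzoppaphish) add -ish.
So rupebipl → rupebiplish.

rupebiplish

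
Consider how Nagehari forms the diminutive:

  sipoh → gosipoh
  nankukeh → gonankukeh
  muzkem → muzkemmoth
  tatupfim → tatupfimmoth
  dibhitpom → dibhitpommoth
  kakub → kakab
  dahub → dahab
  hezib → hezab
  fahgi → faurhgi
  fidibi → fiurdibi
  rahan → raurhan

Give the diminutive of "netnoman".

nankukeh and muzkem both have last vowel 'e' yet inflect differently (gonankukeh, muzkemmoth), so the last vowel is not what conditions the rule; the final letter is.
"netnoman" ends in -n. The one such stem in the data (rahan → raurhan) inserts -ur- after the first vowel (as do fahgi, fidibi), so the same rule applies.
The other patterns: stems ending in -h add the prefix go-; stems ending in -m double the final consonant and add -oth; stems ending in -b change the last vowel to 'a'.
So netnoman → neurtnoman.

neurtnoman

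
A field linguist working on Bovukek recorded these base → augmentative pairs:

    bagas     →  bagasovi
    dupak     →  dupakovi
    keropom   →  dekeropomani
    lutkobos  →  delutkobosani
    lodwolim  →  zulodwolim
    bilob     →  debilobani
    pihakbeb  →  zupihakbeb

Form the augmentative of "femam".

femamovi

bagas and lutkobos both end in -s yet inflect differently (bagasovi, delutkobosani), so the final letter is not what conditions the rule; the last vowel is.
"femam" has last vowel 'a'. The stems whose last vowel is 'a' (bagas → bagasovi, dupak → dupakovi) add -ovi.
The other patterns: stems whose last vowel is 'o' add de- … -ani around the stem; stems whose last vowel is 'e' or 'i' add the prefix zu-.
So femam → femamovi.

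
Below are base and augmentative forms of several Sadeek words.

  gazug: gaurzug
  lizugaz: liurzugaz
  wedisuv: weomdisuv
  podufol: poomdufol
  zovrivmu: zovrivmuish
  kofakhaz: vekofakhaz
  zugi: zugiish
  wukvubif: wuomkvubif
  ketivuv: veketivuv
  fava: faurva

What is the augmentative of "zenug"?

ketivuv and wedisuv both end in -v yet inflect differently (veketivuv, weomdisuv), so the final letter is not what conditions the rule; the first letter is.
"zenug" begins with z-. The stems beginning with z- (zugi → zugiish, zovrivmu → zovrivmuish) add -ish.
The other patterns: stems beginning with k- add the prefix ve-; stems beginning with p- or w- insert -om- after the first vowel; stems beginning with f-, g- or l- insert -ur- after the first vowel.
So zenug → zenugish.

zenugish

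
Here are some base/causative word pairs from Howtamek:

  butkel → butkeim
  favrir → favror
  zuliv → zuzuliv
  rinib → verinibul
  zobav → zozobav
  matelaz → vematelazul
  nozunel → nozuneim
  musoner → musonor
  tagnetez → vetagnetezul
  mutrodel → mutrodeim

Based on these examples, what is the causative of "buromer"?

"buromer" ends in -r. The stems ending in -r (musoner → musonor, favrir → favror) change the last vowel to 'o'.
The other patterns: stems ending in -l drop the final letter and add -im; stems ending in -v repeat the first consonant+vowel as a prefix; stems ending in -b or -z add ve- … -ul around the stem.
So buromer → buromor.

buromor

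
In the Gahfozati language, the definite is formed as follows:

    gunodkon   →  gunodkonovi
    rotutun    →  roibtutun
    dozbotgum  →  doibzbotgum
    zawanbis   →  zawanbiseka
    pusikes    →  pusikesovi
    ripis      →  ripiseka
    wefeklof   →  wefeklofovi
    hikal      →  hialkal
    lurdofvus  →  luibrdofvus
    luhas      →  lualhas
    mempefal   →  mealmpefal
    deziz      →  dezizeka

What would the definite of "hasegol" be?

hasegolovi

luhas and zawanbis both end in -s yet inflect differently (lualhas, zawanbiseka), so the final letter is not what conditions the rule; the last vowel is.
"hasegol" has last vowel 'o'. The stems whose last vowel is 'o' (gunodkon → gunodkonovi, wefeklof → wefeklofovi) add -ovi.
The other patterns: stems whose last vowel is 'a' insert -al- after the first vowel; stems whose last vowel is 'i' add -eka; stems whose last vowel is 'u' insert -ib- after the first vowel.
So hasegol → hasegolovi.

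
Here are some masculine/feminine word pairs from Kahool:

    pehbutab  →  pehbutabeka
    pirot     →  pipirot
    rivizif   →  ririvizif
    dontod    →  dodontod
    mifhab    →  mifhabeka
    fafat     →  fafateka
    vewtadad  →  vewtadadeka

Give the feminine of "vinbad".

vinbadeka

"vinbad" has last vowel 'a'. The stems whose last vowel is 'a' (vewtadad → vewtadadeka, mifhab → mifhabeka, fafat → fafateka) add -eka.
So vinbad → vinbadeka.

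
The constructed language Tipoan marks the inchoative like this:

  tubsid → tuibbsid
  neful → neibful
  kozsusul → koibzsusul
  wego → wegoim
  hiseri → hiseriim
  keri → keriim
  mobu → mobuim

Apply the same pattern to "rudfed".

ruibdfed

tubsid and hiseri both have last vowel 'i' yet inflect differently (tuibbsid, hiseriim), so the last vowel is not what conditions the rule; whether the stem ends in a vowel or a consonant is.
"rudfed" ends in a consonant. The stems ending in a consonant (tubsid → tuibbsid, neful → neibful, kozsusul → koibzsusul) insert -ib- after the first vowel.
So rudfed → ruibdfed.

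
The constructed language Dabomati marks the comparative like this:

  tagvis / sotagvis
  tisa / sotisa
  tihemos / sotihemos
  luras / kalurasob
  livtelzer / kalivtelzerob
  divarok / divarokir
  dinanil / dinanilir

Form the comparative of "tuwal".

sotuwal

tagvis and luras both end in -s yet inflect differently (sotagvis, kalurasob), so the final letter is not what conditions the rule; the first letter is.
"tuwal" begins with t-. The stems beginning with t- (tagvis → sotagvis, tisa → sotisa, tihemos → sotihemos) add the prefix so-.
The other patterns: stems beginning with l- add ka- … -ob around the stem; stems beginning with d- add -ir.
So tuwal → sotuwal.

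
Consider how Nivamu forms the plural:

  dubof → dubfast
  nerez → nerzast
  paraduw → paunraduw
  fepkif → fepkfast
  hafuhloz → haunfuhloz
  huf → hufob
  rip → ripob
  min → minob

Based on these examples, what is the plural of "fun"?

funob

huf and dubof both end in -f yet inflect differently (hufob, dubfast), so the final letter is not what conditions the rule; the number of vowels is.
"fun" has 1 vowel. The stems with 1 vowel (rip → ripob, huf → hufob, min → minob) add -ob.
The other patterns: stems with 2 vowels delete the last vowel and add -ast; stems with 3 vowels insert -un- after the first vowel.
So fun → funob.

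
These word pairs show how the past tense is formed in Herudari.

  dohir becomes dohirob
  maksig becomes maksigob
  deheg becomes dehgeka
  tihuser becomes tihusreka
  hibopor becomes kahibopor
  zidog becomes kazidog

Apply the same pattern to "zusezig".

zusezigob

maksig and deheg both end in -g yet inflect differently (maksigob, dehgeka), so the final letter is not what conditions the rule; the last vowel is.
"zusezig" has last vowel 'i'. The stems whose last vowel is 'i' (dohir → dohirob, maksig → maksigob) add -ob.
The other patterns: stems whose last vowel is 'e' delete the last vowel and add -eka; stems whose last vowel is 'o' add the prefix ka-.
So zusezig → zusezigob.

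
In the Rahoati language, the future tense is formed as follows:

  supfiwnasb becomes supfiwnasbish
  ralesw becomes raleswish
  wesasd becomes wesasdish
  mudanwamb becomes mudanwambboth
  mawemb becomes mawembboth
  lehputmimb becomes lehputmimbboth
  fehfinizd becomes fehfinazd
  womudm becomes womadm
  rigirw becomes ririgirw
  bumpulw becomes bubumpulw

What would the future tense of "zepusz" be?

supfiwnasb and mudanwamb both end in -b yet inflect differently (supfiwnasbish, mudanwambboth), so the final letter is not what conditions the rule; the second-to-last letter is.
"zepusz" has second-to-last letter 's'. The stems whose second-to-last letter is 's' (supfiwnasb → supfiwnasbish, ralesw → raleswish, wesasd → wesasdish) add -ish.
So zepusz → zepuszish.

zepuszish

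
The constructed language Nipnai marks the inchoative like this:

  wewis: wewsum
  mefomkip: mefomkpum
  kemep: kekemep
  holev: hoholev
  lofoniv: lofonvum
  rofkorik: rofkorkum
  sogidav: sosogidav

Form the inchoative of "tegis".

tegsum

lofoniv and holev both end in -v yet inflect differently (lofonvum, hoholev), so the final letter is not what conditions the rule; the last vowel is.
"tegis" has last vowel 'i'. The stems whose last vowel is 'i' (mefomkip → mefomkpum, rofkorik → rofkorkum, lofoniv → lofonvum) delete the last vowel and add -um.
So tegis → tegsum.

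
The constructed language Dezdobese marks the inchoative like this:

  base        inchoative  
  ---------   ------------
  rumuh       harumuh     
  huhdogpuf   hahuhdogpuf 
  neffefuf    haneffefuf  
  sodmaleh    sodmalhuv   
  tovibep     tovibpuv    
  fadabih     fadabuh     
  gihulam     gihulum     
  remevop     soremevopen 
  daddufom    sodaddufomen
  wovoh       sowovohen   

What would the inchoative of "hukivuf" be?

hahukivuf

"hukivuf" has last vowel 'u'. The stems whose last vowel is 'u' (rumuh → harumuh, huhdogpuf → hahuhdogpuf, neffefuf → haneffefuf) add the prefix ha-.
So hukivuf → hahukivuf.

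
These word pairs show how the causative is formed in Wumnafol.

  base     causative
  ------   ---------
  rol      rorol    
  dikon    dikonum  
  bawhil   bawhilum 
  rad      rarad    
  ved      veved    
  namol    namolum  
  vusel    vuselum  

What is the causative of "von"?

rol and bawhil both end in -l yet inflect differently (rorol, bawhilum), so the final letter is not what conditions the rule; the number of vowels is.
"von" has 1 vowel. The stems with 1 vowel (rol → rorol, rad → rarad, ved → veved) repeat the first consonant+vowel as a prefix.
So von → vovon.

vovon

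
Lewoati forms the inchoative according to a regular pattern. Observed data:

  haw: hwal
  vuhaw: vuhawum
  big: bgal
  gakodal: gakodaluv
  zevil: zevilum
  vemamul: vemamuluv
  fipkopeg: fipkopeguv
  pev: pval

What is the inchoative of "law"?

haw and vuhaw both end in -w yet inflect differently (hwal, vuhawum), so the final letter is not what conditions the rule; the number of vowels is.
"law" has 1 vowel. The stems with 1 vowel (haw → hwal, big → bgal, pev → pval) delete the last vowel and add -al.
The other patterns: stems with 2 vowels add -um; stems with 3 vowels add -uv.
So law → lwal.

lwal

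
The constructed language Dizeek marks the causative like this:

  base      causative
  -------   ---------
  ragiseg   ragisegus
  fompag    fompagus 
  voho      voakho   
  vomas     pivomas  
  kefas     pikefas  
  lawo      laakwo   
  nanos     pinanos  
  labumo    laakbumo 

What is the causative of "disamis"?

pidisamis

voho and nanos both have last vowel 'o' yet inflect differently (voakho, pinanos), so the last vowel is not what conditions the rule; the final letter is.
"disamis" ends in -s. The stems ending in -s (vomas → pivomas, nanos → pinanos, kefas → pikefas) add the prefix pi-.
So disamis → pidisamis.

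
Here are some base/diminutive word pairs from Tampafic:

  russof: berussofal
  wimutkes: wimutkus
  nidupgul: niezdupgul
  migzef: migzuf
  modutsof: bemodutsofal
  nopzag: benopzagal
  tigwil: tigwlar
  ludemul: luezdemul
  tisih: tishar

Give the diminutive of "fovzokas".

befovzokasal

ludemul and tigwil both end in -l yet inflect differently (luezdemul, tigwlar), so the final letter is not what conditions the rule; the last vowel is.
"fovzokas" has last vowel 'a'. The one such stem in the data (nopzag → benopzagal) adds be- … -al around the stem, so the same rule applies.
The other patterns: stems whose last vowel is 'u' insert -ez- after the first vowel; stems whose last vowel is 'i' delete the last vowel and add -ar; stems whose last vowel is 'e' change the last vowel to 'u'.
So fovzokas → befovzokasal.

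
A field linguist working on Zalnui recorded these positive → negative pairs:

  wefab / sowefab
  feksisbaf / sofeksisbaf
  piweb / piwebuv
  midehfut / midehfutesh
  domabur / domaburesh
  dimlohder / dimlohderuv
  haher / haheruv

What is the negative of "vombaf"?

"vombaf" has last vowel 'a'. The stems whose last vowel is 'a' (wefab → sowefab, feksisbaf → sofeksisbaf) add the prefix so-.
So vombaf → sovombaf.

sovombaf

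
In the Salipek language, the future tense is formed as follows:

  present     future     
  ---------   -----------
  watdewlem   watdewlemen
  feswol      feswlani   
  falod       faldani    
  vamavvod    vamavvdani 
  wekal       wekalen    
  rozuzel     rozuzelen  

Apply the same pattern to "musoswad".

feswol and rozuzel both end in -l yet inflect differently (feswlani, rozuzelen), so the final letter is not what conditions the rule; the last vowel is.
"musoswad" has last vowel 'a'. The one such stem in the data (wekal → wekalen) adds -en, so the same rule applies.
The other pattern: stems whose last vowel is 'o' delete the last vowel and add -ani.
So musoswad → musoswaden.

musoswaden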